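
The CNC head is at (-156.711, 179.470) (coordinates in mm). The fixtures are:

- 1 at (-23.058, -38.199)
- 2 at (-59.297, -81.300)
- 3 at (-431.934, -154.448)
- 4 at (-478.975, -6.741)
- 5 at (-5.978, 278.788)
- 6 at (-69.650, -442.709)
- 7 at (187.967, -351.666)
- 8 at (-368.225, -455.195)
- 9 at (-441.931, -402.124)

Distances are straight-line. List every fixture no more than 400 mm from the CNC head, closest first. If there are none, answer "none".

5, 1, 2, 4

Distances from (-156.711, 179.470):
1: √((133.653)² + (-217.669)²) = √(17863.12441 + 47379.79356) = 255.427 mm
2: √((97.414)² + (-260.770)²) = √(9489.48740 + 68000.99290) = 278.371 mm
3: √((-275.223)² + (-333.918)²) = √(75747.69973 + 111501.23072) = 432.723 mm
4: √((-322.264)² + (-186.211)²) = √(103854.08570 + 34674.53652) = 372.194 mm
5: √((150.733)² + (99.318)²) = √(22720.43729 + 9864.06512) = 180.512 mm
6: √((87.061)² + (-622.179)²) = √(7579.61772 + 387106.70804) = 628.241 mm
7: √((344.678)² + (-531.136)²) = √(118802.92368 + 282105.45050) = 633.173 mm
8: √((-211.514)² + (-634.665)²) = √(44738.17220 + 402799.66222) = 668.983 mm
9: √((-285.220)² + (-581.594)²) = √(81350.44840 + 338251.58084) = 647.767 mm
Threshold 400 mm: 5 (180.512 mm), 1 (255.427 mm), 2 (278.371 mm), 4 (372.194 mm) are within range.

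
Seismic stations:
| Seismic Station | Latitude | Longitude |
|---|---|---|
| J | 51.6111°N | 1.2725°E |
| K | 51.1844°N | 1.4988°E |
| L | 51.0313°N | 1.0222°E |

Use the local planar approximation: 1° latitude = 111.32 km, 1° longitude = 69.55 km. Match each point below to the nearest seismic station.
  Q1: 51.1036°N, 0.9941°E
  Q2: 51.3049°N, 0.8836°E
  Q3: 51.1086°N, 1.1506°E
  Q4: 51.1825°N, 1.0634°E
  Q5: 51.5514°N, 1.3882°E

Q1 at 51.1036°N, 0.9941°E:
  J: √((0.5075·111.32)² + (0.2784·69.55)²) = √(3191.673726 + 374.914926) = 59.7209 km
  K: √((0.0808·111.32)² + (0.5047·69.55)²) = √(80.903837 + 1232.142331) = 36.2360 km
  L: √((-0.0723·111.32)² + (0.0281·69.55)²) = √(64.777322 + 3.819503) = 8.2823 km
  → nearest: L (8.2823 km)
Q2 at 51.3049°N, 0.8836°E:
  J: √((0.3062·111.32)² + (0.3889·69.55)²) = √(1161.867940 + 731.594034) = 43.5139 km
  K: √((-0.1205·111.32)² + (0.6152·69.55)²) = √(179.937006 + 1830.741061) = 44.8406 km
  L: √((-0.2736·111.32)² + (0.1386·69.55)²) = √(927.638108 + 92.922467) = 31.9462 km
  → nearest: L (31.9462 km)
Q3 at 51.1086°N, 1.1506°E:
  J: √((0.5025·111.32)² + (0.1219·69.55)²) = √(3129.093407 + 71.878943) = 56.5771 km
  K: √((0.0758·111.32)² + (0.3482·69.55)²) = √(71.200789 + 586.478104) = 25.6453 km
  L: √((-0.0773·111.32)² + (-0.1284·69.55)²) = √(74.046645 + 79.748829) = 12.4014 km
  → nearest: L (12.4014 km)
Q4 at 51.1825°N, 1.0634°E:
  J: √((0.4286·111.32)² + (0.2091·69.55)²) = √(2276.411279 + 211.496086) = 49.8789 km
  K: √((0.0019·111.32)² + (0.4354·69.55)²) = √(0.044736 + 917.003763) = 30.2828 km
  L: √((-0.1512·111.32)² + (-0.0412·69.55)²) = √(283.302220 + 8.210861) = 17.0738 km
  → nearest: L (17.0738 km)
Q5 at 51.5514°N, 1.3882°E:
  J: √((0.0597·111.32)² + (-0.1157·69.55)²) = √(44.166711 + 64.753163) = 10.4365 km
  K: √((-0.3670·111.32)² + (0.1106·69.55)²) = √(1669.085268 + 59.170402) = 41.5723 km
  L: √((-0.5201·111.32)² + (-0.3660·69.55)²) = √(3352.124212 + 647.972298) = 63.2463 km
  → nearest: J (10.4365 km)

Q1→L; Q2→L; Q3→L; Q4→L; Q5→J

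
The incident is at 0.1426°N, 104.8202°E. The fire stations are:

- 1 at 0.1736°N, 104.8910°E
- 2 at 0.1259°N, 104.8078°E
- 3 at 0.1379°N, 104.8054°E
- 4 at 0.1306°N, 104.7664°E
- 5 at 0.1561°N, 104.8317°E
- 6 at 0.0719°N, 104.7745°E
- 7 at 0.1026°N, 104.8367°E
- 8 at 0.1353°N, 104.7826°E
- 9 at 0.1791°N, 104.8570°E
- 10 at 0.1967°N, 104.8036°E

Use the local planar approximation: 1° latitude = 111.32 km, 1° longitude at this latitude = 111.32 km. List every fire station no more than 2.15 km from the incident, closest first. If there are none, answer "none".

3, 5

Distances from 0.1426°N, 104.8202°E:
1: √((0.0310·111.32)² + (0.0708·111.32)²) = √(11.908849 + 62.117349) = 8.6038 km
2: √((-0.0167·111.32)² + (-0.0124·111.32)²) = √(3.456045 + 1.905416) = 2.3155 km
3: √((-0.0047·111.32)² + (-0.0148·111.32)²) = √(0.273742 + 2.714375) = 1.7286 km
4: √((-0.0120·111.32)² + (-0.0538·111.32)²) = √(1.784469 + 35.868313) = 6.1362 km
5: √((0.0135·111.32)² + (0.0115·111.32)²) = √(2.258468 + 1.638861) = 1.9742 km
6: √((-0.0707·111.32)² + (-0.0457·111.32)²) = √(61.942000 + 25.880865) = 9.3714 km
7: √((-0.0400·111.32)² + (0.0165·111.32)²) = √(19.827428 + 3.373761) = 4.8168 km
8: √((-0.0073·111.32)² + (-0.0376·111.32)²) = √(0.660377 + 17.519515) = 4.2638 km
9: √((0.0365·111.32)² + (0.0368·111.32)²) = √(16.509432 + 16.781935) = 5.7699 km
10: √((0.0541·111.32)² + (-0.0166·111.32)²) = √(36.269446 + 3.414779) = 6.2995 km
Threshold 2.15 km: 3 (1.7286 km), 5 (1.9742 km) are within range.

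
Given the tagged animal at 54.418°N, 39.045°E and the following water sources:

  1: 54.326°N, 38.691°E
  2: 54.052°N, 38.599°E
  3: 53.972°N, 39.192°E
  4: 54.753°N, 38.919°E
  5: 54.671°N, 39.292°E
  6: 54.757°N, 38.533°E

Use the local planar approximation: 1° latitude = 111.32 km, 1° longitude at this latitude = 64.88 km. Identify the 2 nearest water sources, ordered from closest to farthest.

Distances from 54.418°N, 39.045°E:
1: √((-0.092·111.32)² + (-0.354·64.88)²) = √(104.88709 + 527.50697) = 25.147 km
2: √((-0.366·111.32)² + (-0.446·64.88)²) = √(1660.00183 + 837.31987) = 49.973 km
3: √((-0.446·111.32)² + (0.147·64.88)²) = √(2464.99540 + 90.96124) = 50.556 km
4: √((0.335·111.32)² + (-0.126·64.88)²) = √(1390.70818 + 66.82866) = 38.178 km
5: √((0.253·111.32)² + (0.247·64.88)²) = √(793.20864 + 256.81216) = 32.404 km
6: √((0.339·111.32)² + (-0.512·64.88)²) = √(1424.11740 + 1103.47273) = 50.275 km
Sorted: 1 (25.147 km) < 5 (32.404 km) < 4 (38.178 km) < 2 (49.973 km) < …

1, 5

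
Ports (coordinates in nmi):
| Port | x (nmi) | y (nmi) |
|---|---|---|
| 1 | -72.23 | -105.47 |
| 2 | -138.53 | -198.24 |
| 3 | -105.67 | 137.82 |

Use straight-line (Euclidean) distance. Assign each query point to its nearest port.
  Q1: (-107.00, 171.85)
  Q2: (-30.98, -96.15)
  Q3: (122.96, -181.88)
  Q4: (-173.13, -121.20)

Q1 at (-107.00, 171.85):
  1: √((34.77)² + (-277.32)²) = √(1208.9529 + 76906.3824) = 279.49 nmi
  2: √((-31.53)² + (-370.09)²) = √(994.1409 + 136966.6081) = 371.43 nmi
  3: √((1.33)² + (-34.03)²) = √(1.7689 + 1158.0409) = 34.06 nmi
  → nearest: 3 (34.06 nmi)
Q2 at (-30.98, -96.15):
  1: √((-41.25)² + (-9.32)²) = √(1701.5625 + 86.8624) = 42.29 nmi
  2: √((-107.55)² + (-102.09)²) = √(11567.0025 + 10422.3681) = 148.29 nmi
  3: √((-74.69)² + (233.97)²) = √(5578.5961 + 54741.9609) = 245.60 nmi
  → nearest: 1 (42.29 nmi)
Q3 at (122.96, -181.88):
  1: √((-195.19)² + (76.41)²) = √(38099.1361 + 5838.4881) = 209.61 nmi
  2: √((-261.49)² + (-16.36)²) = √(68377.0201 + 267.6496) = 262.00 nmi
  3: √((-228.63)² + (319.70)²) = √(52271.6769 + 102208.0900) = 393.04 nmi
  → nearest: 1 (209.61 nmi)
Q4 at (-173.13, -121.20):
  1: √((100.90)² + (15.73)²) = √(10180.8100 + 247.4329) = 102.12 nmi
  2: √((34.60)² + (-77.04)²) = √(1197.1600 + 5935.1616) = 84.45 nmi
  3: √((67.46)² + (259.02)²) = √(4550.8516 + 67091.3604) = 267.66 nmi
  → nearest: 2 (84.45 nmi)

Q1→3; Q2→1; Q3→1; Q4→2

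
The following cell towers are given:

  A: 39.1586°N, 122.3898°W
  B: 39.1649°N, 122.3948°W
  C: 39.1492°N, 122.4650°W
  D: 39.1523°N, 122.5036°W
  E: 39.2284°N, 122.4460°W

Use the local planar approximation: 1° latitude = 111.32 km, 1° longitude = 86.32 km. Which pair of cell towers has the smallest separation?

Pairwise distances:
A–B: √((0.0063·111.32)² + (-0.0050·86.32)²) = √(0.491844 + 0.186279) = 0.8235 km
A–C: √((-0.0094·111.32)² + (-0.0752·86.32)²) = √(1.094970 + 42.136508) = 6.5751 km
A–D: √((-0.0063·111.32)² + (-0.1138·86.32)²) = √(0.491844 + 96.495573) = 9.8482 km
A–E: √((0.0698·111.32)² + (-0.0562·86.32)²) = √(60.375013 + 23.533986) = 9.1602 km
B–C: √((-0.0157·111.32)² + (-0.0702·86.32)²) = √(3.054539 + 36.719528) = 6.3067 km
B–D: √((-0.0126·111.32)² + (-0.1088·86.32)²) = √(1.967377 + 88.202451) = 9.4958 km
B–E: √((0.0635·111.32)² + (-0.0512·86.32)²) = √(49.968216 + 19.532723) = 8.3367 km
C–D: √((0.0031·111.32)² + (-0.0386·86.32)²) = √(0.119088 + 11.101904) = 3.3498 km
C–E: √((0.0792·111.32)² + (0.0190·86.32)²) = √(77.731448 + 2.689862) = 8.9678 km
D–E: √((0.0761·111.32)² + (0.0576·86.32)²) = √(71.765499 + 24.721102) = 9.8228 km
Closest pair: A–B at 0.8235 km.

A and B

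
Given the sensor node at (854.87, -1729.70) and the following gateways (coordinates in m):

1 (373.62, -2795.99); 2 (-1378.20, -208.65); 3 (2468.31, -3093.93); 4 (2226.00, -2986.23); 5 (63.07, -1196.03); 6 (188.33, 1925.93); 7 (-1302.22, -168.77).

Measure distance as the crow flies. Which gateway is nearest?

5

Distances from (854.87, -1729.70):
1: √((-481.25)² + (-1066.29)²) = √(231601.5625 + 1136974.3641) = 1169.86 m
2: √((-2233.07)² + (1521.05)²) = √(4986601.6249 + 2313593.1025) = 2701.89 m
3: √((1613.44)² + (-1364.23)²) = √(2603188.6336 + 1861123.4929) = 2112.89 m
4: √((1371.13)² + (-1256.53)²) = √(1879997.4769 + 1578867.6409) = 1859.80 m
5: √((-791.80)² + (533.67)²) = √(626947.2400 + 284803.6689) = 954.86 m
6: √((-666.54)² + (3655.63)²) = √(444275.5716 + 13363630.6969) = 3715.90 m
7: √((-2157.09)² + (1560.93)²) = √(4653037.2681 + 2436502.4649) = 2662.62 m
Minimum: 5 at 954.86 m.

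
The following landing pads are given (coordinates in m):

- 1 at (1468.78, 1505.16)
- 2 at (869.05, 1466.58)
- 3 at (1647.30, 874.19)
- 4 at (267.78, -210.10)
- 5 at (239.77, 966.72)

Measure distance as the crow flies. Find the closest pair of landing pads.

Pairwise distances:
1–2: 600.97 m
1–3: 655.74 m
1–4: 2093.92 m
1–5: 1341.78 m
2–3: 978.06 m
2–4: 1781.23 m
2–5: 803.65 m
3–4: 1754.64 m
3–5: 1410.57 m
4–5: 1177.15 m
Closest pair: 1–2 at 600.97 m.

1 and 2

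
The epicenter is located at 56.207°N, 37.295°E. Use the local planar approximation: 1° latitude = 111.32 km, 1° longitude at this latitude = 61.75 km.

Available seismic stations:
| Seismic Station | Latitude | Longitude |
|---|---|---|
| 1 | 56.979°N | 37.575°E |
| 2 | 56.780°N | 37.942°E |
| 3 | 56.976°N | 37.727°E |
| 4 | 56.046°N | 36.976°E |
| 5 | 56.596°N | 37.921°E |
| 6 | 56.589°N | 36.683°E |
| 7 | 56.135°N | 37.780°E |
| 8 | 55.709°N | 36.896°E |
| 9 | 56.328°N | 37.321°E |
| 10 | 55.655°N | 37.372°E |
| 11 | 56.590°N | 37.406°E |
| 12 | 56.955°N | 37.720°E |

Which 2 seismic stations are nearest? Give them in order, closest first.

Distances from 56.207°N, 37.295°E:
1: √((0.772·111.32)² + (0.280·61.75)²) = √(7385.51860 + 298.94410) = 87.661 km
2: √((0.573·111.32)² + (0.647·61.75)²) = √(4068.69972 + 1596.18228) = 75.265 km
3: √((0.769·111.32)² + (0.432·61.75)²) = √(7328.22972 + 711.60898) = 89.665 km
4: √((-0.161·111.32)² + (-0.319·61.75)²) = √(321.21672 + 388.02105) = 26.632 km
5: √((0.389·111.32)² + (0.626·61.75)²) = √(1875.19138 + 1494.24768) = 58.047 km
6: √((0.382·111.32)² + (-0.612·61.75)²) = √(1808.31099 + 1428.15968) = 56.890 km
7: √((-0.072·111.32)² + (0.485·61.75)²) = √(64.24087 + 896.92763) = 31.003 km
8: √((-0.498·111.32)² + (-0.399·61.75)²) = √(3073.30088 + 607.04336) = 60.666 km
9: √((0.121·111.32)² + (0.026·61.75)²) = √(181.43336 + 2.57763) = 13.565 km
10: √((-0.552·111.32)² + (0.077·61.75)²) = √(3775.93536 + 22.60765) = 61.632 km
11: √((0.383·111.32)² + (0.111·61.75)²) = √(1817.79098 + 46.98074) = 43.183 km
12: √((0.748·111.32)² + (0.425·61.75)²) = √(6933.45324 + 688.73441) = 87.305 km
Sorted: 9 (13.565 km) < 4 (26.632 km) < 7 (31.003 km) < 11 (43.183 km) < …

9, 4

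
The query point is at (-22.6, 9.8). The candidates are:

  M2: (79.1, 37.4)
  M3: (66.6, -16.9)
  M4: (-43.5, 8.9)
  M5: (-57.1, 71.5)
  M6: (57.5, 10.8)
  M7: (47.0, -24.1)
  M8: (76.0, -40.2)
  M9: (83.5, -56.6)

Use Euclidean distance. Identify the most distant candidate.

Distances from (-22.6, 9.8):
M2: √((101.7)² + (27.6)²) = √(10342.890 + 761.760) = 105.4
M3: √((89.2)² + (-26.7)²) = √(7956.640 + 712.890) = 93.1
M4: √((-20.9)² + (-0.9)²) = √(436.810 + 0.810) = 20.9
M5: √((-34.5)² + (61.7)²) = √(1190.250 + 3806.890) = 70.7
M6: √((80.1)² + (1.0)²) = √(6416.010 + 1.000) = 80.1
M7: √((69.6)² + (-33.9)²) = √(4844.160 + 1149.210) = 77.4
M8: √((98.6)² + (-50.0)²) = √(9721.960 + 2500.000) = 110.6
M9: √((106.1)² + (-66.4)²) = √(11257.210 + 4408.960) = 125.2
Maximum: M9 at 125.2.

M9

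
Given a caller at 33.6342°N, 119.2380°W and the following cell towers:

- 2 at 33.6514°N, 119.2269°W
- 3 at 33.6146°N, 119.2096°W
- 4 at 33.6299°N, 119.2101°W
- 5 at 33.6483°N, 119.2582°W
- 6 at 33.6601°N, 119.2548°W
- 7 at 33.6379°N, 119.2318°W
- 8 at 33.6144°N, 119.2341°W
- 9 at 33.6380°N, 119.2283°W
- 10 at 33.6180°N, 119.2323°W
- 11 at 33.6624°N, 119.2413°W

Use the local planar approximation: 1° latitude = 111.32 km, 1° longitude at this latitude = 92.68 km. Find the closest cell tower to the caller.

7

Distances from 33.6342°N, 119.2380°W:
2: 2.1736 km
3: 3.4189 km
4: 2.6297 km
5: 2.4431 km
6: 3.2768 km
7: 0.7070 km
8: 2.2336 km
9: 0.9935 km
10: 1.8792 km
11: 3.1541 km
Minimum: 7 at 0.7070 km.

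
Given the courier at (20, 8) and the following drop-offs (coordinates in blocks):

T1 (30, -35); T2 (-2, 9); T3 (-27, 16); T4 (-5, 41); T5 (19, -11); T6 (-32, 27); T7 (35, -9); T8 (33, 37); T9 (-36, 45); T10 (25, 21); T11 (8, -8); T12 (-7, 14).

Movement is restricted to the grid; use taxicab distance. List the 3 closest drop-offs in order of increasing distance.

Distances from (20, 8):
T1: |10| + |-43| = 10 + 43 = 53 blocks
T2: |-22| + |1| = 22 + 1 = 23 blocks
T3: |-47| + |8| = 47 + 8 = 55 blocks
T4: |-25| + |33| = 25 + 33 = 58 blocks
T5: |-1| + |-19| = 1 + 19 = 20 blocks
T6: |-52| + |19| = 52 + 19 = 71 blocks
T7: |15| + |-17| = 15 + 17 = 32 blocks
T8: |13| + |29| = 13 + 29 = 42 blocks
T9: |-56| + |37| = 56 + 37 = 93 blocks
T10: |5| + |13| = 5 + 13 = 18 blocks
T11: |-12| + |-16| = 12 + 16 = 28 blocks
T12: |-27| + |6| = 27 + 6 = 33 blocks
Sorted: T10 (18 blocks) < T5 (20 blocks) < T2 (23 blocks) < T11 (28 blocks) < T7 (32 blocks) < …

T10, T5, T2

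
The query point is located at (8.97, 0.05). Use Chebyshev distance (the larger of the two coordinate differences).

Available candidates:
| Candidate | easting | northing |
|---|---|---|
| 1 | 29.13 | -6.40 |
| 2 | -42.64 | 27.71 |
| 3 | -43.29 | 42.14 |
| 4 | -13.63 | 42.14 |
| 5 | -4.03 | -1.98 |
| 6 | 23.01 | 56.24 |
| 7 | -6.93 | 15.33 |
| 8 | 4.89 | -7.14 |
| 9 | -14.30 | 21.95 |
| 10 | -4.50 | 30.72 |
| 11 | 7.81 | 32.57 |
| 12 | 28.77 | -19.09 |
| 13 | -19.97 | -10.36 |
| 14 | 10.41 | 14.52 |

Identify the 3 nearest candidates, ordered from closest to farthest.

8, 5, 14

Distances from (8.97, 0.05):
1: max(|20.16|, |-6.45|) = 20.16
2: max(|-51.61|, |27.66|) = 51.61
3: max(|-52.26|, |42.09|) = 52.26
4: max(|-22.60|, |42.09|) = 42.09
5: max(|-13.00|, |-2.03|) = 13.00
6: max(|14.04|, |56.19|) = 56.19
7: max(|-15.90|, |15.28|) = 15.90
8: max(|-4.08|, |-7.19|) = 7.19
9: max(|-23.27|, |21.90|) = 23.27
10: max(|-13.47|, |30.67|) = 30.67
11: max(|-1.16|, |32.52|) = 32.52
12: max(|19.80|, |-19.14|) = 19.80
13: max(|-28.94|, |-10.41|) = 28.94
14: max(|1.44|, |14.47|) = 14.47
Sorted: 8 (7.19) < 5 (13.00) < 14 (14.47) < 7 (15.90) < 12 (19.80) < …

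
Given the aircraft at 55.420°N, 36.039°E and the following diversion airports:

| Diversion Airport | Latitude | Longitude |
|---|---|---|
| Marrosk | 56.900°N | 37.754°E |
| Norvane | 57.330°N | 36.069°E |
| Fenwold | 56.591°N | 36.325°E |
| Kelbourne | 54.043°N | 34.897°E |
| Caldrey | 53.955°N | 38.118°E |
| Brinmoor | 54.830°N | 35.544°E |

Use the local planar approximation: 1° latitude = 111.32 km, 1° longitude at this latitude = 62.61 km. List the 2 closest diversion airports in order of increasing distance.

Brinmoor, Fenwold

Distances from 55.420°N, 36.039°E:
Marrosk: 196.656 km
Norvane: 212.629 km
Fenwold: 131.580 km
Kelbourne: 169.143 km
Caldrey: 208.661 km
Brinmoor: 72.624 km
Sorted: Brinmoor (72.624 km) < Fenwold (131.580 km) < Kelbourne (169.143 km) < Marrosk (196.656 km) < …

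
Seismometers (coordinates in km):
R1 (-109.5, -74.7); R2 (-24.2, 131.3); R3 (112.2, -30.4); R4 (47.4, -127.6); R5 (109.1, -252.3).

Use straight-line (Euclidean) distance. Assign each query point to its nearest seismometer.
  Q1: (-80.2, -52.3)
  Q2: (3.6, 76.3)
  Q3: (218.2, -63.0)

Q1→R1; Q2→R2; Q3→R3

Q1 at (-80.2, -52.3):
  R1: √((-29.3)² + (-22.4)²) = √(858.490 + 501.760) = 36.9 km
  R2: √((56.0)² + (183.6)²) = √(3136.000 + 33708.960) = 192.0 km
  R3: √((192.4)² + (21.9)²) = √(37017.760 + 479.610) = 193.6 km
  R4: √((127.6)² + (-75.3)²) = √(16281.760 + 5670.090) = 148.2 km
  R5: √((189.3)² + (-200.0)²) = √(35834.490 + 40000.000) = 275.4 km
  → nearest: R1 (36.9 km)
Q2 at (3.6, 76.3):
  R1: √((-113.1)² + (-151.0)²) = √(12791.610 + 22801.000) = 188.7 km
  R2: √((-27.8)² + (55.0)²) = √(772.840 + 3025.000) = 61.6 km
  R3: √((108.6)² + (-106.7)²) = √(11793.960 + 11384.890) = 152.2 km
  R4: √((43.8)² + (-203.9)²) = √(1918.440 + 41575.210) = 208.6 km
  R5: √((105.5)² + (-328.6)²) = √(11130.250 + 107977.960) = 345.1 km
  → nearest: R2 (61.6 km)
Q3 at (218.2, -63.0):
  R1: √((-327.7)² + (-11.7)²) = √(107387.290 + 136.890) = 327.9 km
  R2: √((-242.4)² + (194.3)²) = √(58757.760 + 37752.490) = 310.7 km
  R3: √((-106.0)² + (32.6)²) = √(11236.000 + 1062.760) = 110.9 km
  R4: √((-170.8)² + (-64.6)²) = √(29172.640 + 4173.160) = 182.6 km
  R5: √((-109.1)² + (-189.3)²) = √(11902.810 + 35834.490) = 218.5 km
  → nearest: R3 (110.9 km)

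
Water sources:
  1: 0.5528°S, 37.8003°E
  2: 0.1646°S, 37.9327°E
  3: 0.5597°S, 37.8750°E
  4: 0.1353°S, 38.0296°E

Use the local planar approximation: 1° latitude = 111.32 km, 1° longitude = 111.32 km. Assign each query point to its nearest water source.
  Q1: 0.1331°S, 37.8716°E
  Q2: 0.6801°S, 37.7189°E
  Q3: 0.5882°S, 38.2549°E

Q1 at 0.1331°S, 37.8716°E:
  1: 47.3904 km
  2: 7.6524 km
  3: 47.4906 km
  4: 17.5903 km
  → nearest: 2 (7.6524 km)
Q2 at 0.6801°S, 37.7189°E:
  1: 16.8205 km
  2: 62.1252 km
  3: 21.9454 km
  4: 69.8165 km
  → nearest: 1 (16.8205 km)
Q3 at 0.5882°S, 38.2549°E:
  1: 50.7593 km
  2: 59.2459 km
  3: 42.4093 km
  4: 56.3106 km
  → nearest: 3 (42.4093 km)

Q1→2; Q2→1; Q3→3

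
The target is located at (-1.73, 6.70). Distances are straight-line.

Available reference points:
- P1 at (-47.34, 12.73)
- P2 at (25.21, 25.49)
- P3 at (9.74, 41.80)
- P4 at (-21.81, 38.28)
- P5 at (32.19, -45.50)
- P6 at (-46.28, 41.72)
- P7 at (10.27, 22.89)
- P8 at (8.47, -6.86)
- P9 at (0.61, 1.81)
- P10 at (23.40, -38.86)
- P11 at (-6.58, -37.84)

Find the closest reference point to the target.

P9

Distances from (-1.73, 6.70):
P1: √((-45.61)² + (6.03)²) = √(2080.2721 + 36.3609) = 46.01
P2: √((26.94)² + (18.79)²) = √(725.7636 + 353.0641) = 32.85
P3: √((11.47)² + (35.10)²) = √(131.5609 + 1232.0100) = 36.93
P4: √((-20.08)² + (31.58)²) = √(403.2064 + 997.2964) = 37.42
P5: √((33.92)² + (-52.20)²) = √(1150.5664 + 2724.8400) = 62.25
P6: √((-44.55)² + (35.02)²) = √(1984.7025 + 1226.4004) = 56.67
P7: √((12.00)² + (16.19)²) = √(144.0000 + 262.1161) = 20.15
P8: √((10.20)² + (-13.56)²) = √(104.0400 + 183.8736) = 16.97
P9: √((2.34)² + (-4.89)²) = √(5.4756 + 23.9121) = 5.42
P10: √((25.13)² + (-45.56)²) = √(631.5169 + 2075.7136) = 52.03
P11: √((-4.85)² + (-44.54)²) = √(23.5225 + 1983.8116) = 44.80
Minimum: P9 at 5.42.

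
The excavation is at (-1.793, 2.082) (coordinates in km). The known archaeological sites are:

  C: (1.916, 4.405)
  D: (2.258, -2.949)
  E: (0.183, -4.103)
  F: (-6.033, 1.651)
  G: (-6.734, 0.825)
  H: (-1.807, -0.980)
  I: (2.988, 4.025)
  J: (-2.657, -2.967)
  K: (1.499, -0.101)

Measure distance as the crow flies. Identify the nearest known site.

H

Distances from (-1.793, 2.082):
C: √((3.709)² + (2.323)²) = √(13.75668 + 5.39633) = 4.376 km
D: √((4.051)² + (-5.031)²) = √(16.41060 + 25.31096) = 6.459 km
E: √((1.976)² + (-6.185)²) = √(3.90458 + 38.25422) = 6.493 km
F: √((-4.240)² + (-0.431)²) = √(17.97760 + 0.18576) = 4.262 km
G: √((-4.941)² + (-1.257)²) = √(24.41348 + 1.58005) = 5.098 km
H: √((-0.014)² + (-3.062)²) = √(0.00020 + 9.37584) = 3.062 km
I: √((4.781)² + (1.943)²) = √(22.85796 + 3.77525) = 5.161 km
J: √((-0.864)² + (-5.049)²) = √(0.74650 + 25.49240) = 5.122 km
K: √((3.292)² + (-2.183)²) = √(10.83726 + 4.76549) = 3.950 km
Minimum: H at 3.062 km.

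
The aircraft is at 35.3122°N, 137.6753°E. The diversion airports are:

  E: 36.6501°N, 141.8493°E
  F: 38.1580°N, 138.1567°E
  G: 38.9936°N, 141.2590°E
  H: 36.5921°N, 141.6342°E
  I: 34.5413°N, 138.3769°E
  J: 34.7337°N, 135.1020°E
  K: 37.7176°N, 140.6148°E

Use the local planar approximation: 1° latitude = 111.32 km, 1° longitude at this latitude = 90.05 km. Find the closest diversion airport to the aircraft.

I

Distances from 35.3122°N, 137.6753°E:
E: 404.3005 km
F: 319.7467 km
G: 521.6227 km
H: 383.9162 km
I: 106.5649 km
J: 240.5077 km
K: 376.5202 km
Minimum: I at 106.5649 km.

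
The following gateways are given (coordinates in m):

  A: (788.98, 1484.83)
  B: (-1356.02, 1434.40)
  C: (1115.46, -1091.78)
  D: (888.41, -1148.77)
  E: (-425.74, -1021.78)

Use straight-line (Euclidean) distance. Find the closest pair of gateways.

Pairwise distances:
A–B: √((-2145.00)² + (-50.43)²) = √(4601025.0000 + 2543.1849) = 2145.59 m
A–C: √((326.48)² + (-2576.61)²) = √(106589.1904 + 6638919.0921) = 2597.21 m
A–D: √((99.43)² + (-2633.60)²) = √(9886.3249 + 6935848.9600) = 2635.48 m
A–E: √((-1214.72)² + (-2506.61)²) = √(1475544.6784 + 6283093.6921) = 2785.43 m
B–C: √((2471.48)² + (-2526.18)²) = √(6108213.3904 + 6381585.3924) = 3534.09 m
B–D: √((2244.43)² + (-2583.17)²) = √(5037466.0249 + 6672767.2489) = 3422.02 m
B–E: √((930.28)² + (-2456.18)²) = √(865420.8784 + 6032820.1924) = 2626.45 m
C–D: √((-227.05)² + (-56.99)²) = √(51551.7025 + 3247.8601) = 234.09 m
C–E: √((-1541.20)² + (70.00)²) = √(2375297.4400 + 4900.0000) = 1542.79 m
D–E: √((-1314.15)² + (126.99)²) = √(1726990.2225 + 16126.4601) = 1320.27 m
Closest pair: C–D at 234.09 m.

C and D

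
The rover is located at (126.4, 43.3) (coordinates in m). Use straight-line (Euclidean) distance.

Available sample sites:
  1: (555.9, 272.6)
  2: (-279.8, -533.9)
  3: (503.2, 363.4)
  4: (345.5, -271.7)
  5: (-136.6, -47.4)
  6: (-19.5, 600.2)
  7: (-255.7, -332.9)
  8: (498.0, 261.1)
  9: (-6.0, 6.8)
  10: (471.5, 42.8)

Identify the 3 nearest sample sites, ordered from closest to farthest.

9, 5, 10

Distances from (126.4, 43.3):
1: √((429.5)² + (229.3)²) = √(184470.250 + 52578.490) = 486.9 m
2: √((-406.2)² + (-577.2)²) = √(164998.440 + 333159.840) = 705.8 m
3: √((376.8)² + (320.1)²) = √(141978.240 + 102464.010) = 494.4 m
4: √((219.1)² + (-315.0)²) = √(48004.810 + 99225.000) = 383.7 m
5: √((-263.0)² + (-90.7)²) = √(69169.000 + 8226.490) = 278.2 m
6: √((-145.9)² + (556.9)²) = √(21286.810 + 310137.610) = 575.7 m
7: √((-382.1)² + (-376.2)²) = √(146000.410 + 141526.440) = 536.2 m
8: √((371.6)² + (217.8)²) = √(138086.560 + 47436.840) = 430.7 m
9: √((-132.4)² + (-36.5)²) = √(17529.760 + 1332.250) = 137.3 m
10: √((345.1)² + (-0.5)²) = √(119094.010 + 0.250) = 345.1 m
Sorted: 9 (137.3 m) < 5 (278.2 m) < 10 (345.1 m) < 4 (383.7 m) < 8 (430.7 m) < …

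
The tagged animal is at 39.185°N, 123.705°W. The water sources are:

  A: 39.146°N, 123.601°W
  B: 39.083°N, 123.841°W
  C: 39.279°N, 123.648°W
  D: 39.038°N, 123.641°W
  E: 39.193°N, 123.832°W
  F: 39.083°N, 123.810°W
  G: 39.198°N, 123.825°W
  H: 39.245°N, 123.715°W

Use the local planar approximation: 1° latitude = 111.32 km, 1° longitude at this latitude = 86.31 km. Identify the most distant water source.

D

Distances from 39.185°N, 123.705°W:
A: √((-0.039·111.32)² + (0.104·86.31)²) = √(18.84845 + 80.57288) = 9.971 km
B: √((-0.102·111.32)² + (-0.136·86.31)²) = √(128.92785 + 137.78440) = 16.331 km
C: √((0.094·111.32)² + (0.057·86.31)²) = √(109.49697 + 24.20315) = 11.563 km
D: √((-0.147·111.32)² + (0.064·86.31)²) = √(267.78181 + 30.51281) = 17.271 km
E: √((0.008·111.32)² + (-0.127·86.31)²) = √(0.79310 + 120.15163) = 10.997 km
F: √((-0.102·111.32)² + (-0.105·86.31)²) = √(128.92785 + 82.12981) = 14.528 km
G: √((0.013·111.32)² + (-0.120·86.31)²) = √(2.09427 + 107.27159) = 10.458 km
H: √((0.060·111.32)² + (-0.010·86.31)²) = √(44.61171 + 0.74494) = 6.735 km
Maximum: D at 17.271 km.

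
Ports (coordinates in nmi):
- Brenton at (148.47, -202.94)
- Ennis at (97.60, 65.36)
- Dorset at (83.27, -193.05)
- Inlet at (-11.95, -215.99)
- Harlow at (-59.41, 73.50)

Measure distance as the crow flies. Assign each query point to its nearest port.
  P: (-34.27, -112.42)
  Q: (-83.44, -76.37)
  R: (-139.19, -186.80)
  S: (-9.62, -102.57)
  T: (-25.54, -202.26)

P→Inlet; Q→Harlow; R→Inlet; S→Inlet; T→Inlet

P at (-34.27, -112.42):
  Brenton: √((182.74)² + (-90.52)²) = √(33393.9076 + 8193.8704) = 203.93 nmi
  Ennis: √((131.87)² + (177.78)²) = √(17389.6969 + 31605.7284) = 221.35 nmi
  Dorset: √((117.54)² + (-80.63)²) = √(13815.6516 + 6501.1969) = 142.54 nmi
  Inlet: √((22.32)² + (-103.57)²) = √(498.1824 + 10726.7449) = 105.95 nmi
  Harlow: √((-25.14)² + (185.92)²) = √(632.0196 + 34566.2464) = 187.61 nmi
  → nearest: Inlet (105.95 nmi)
Q at (-83.44, -76.37):
  Brenton: √((231.91)² + (-126.57)²) = √(53782.2481 + 16019.9649) = 264.20 nmi
  Ennis: √((181.04)² + (141.73)²) = √(32775.4816 + 20087.3929) = 229.92 nmi
  Dorset: √((166.71)² + (-116.68)²) = √(27792.2241 + 13614.2224) = 203.49 nmi
  Inlet: √((71.49)² + (-139.62)²) = √(5110.8201 + 19493.7444) = 156.86 nmi
  Harlow: √((24.03)² + (149.87)²) = √(577.4409 + 22461.0169) = 151.78 nmi
  → nearest: Harlow (151.78 nmi)
R at (-139.19, -186.80):
  Brenton: √((287.66)² + (-16.14)²) = √(82748.2756 + 260.4996) = 288.11 nmi
  Ennis: √((236.79)² + (252.16)²) = √(56069.5041 + 63584.6656) = 345.91 nmi
  Dorset: √((222.46)² + (-6.25)²) = √(49488.4516 + 39.0625) = 222.55 nmi
  Inlet: √((127.24)² + (-29.19)²) = √(16190.0176 + 852.0561) = 130.55 nmi
  Harlow: √((79.78)² + (260.30)²) = √(6364.8484 + 67756.0900) = 272.25 nmi
  → nearest: Inlet (130.55 nmi)
S at (-9.62, -102.57):
  Brenton: √((158.09)² + (-100.37)²) = √(24992.4481 + 10074.1369) = 187.26 nmi
  Ennis: √((107.22)² + (167.93)²) = √(11496.1284 + 28200.4849) = 199.24 nmi
  Dorset: √((92.89)² + (-90.48)²) = √(8628.5521 + 8186.6304) = 129.67 nmi
  Inlet: √((-2.33)² + (-113.42)²) = √(5.4289 + 12864.0964) = 113.44 nmi
  Harlow: √((-49.79)² + (176.07)²) = √(2479.0441 + 31000.6449) = 182.97 nmi
  → nearest: Inlet (113.44 nmi)
T at (-25.54, -202.26):
  Brenton: √((174.01)² + (-0.68)²) = √(30279.4801 + 0.4624) = 174.01 nmi
  Ennis: √((123.14)² + (267.62)²) = √(15163.4596 + 71620.4644) = 294.59 nmi
  Dorset: √((108.81)² + (9.21)²) = √(11839.6161 + 84.8241) = 109.20 nmi
  Inlet: √((13.59)² + (-13.73)²) = √(184.6881 + 188.5129) = 19.32 nmi
  Harlow: √((-33.87)² + (275.76)²) = √(1147.1769 + 76043.5776) = 277.83 nmi
  → nearest: Inlet (19.32 nmi)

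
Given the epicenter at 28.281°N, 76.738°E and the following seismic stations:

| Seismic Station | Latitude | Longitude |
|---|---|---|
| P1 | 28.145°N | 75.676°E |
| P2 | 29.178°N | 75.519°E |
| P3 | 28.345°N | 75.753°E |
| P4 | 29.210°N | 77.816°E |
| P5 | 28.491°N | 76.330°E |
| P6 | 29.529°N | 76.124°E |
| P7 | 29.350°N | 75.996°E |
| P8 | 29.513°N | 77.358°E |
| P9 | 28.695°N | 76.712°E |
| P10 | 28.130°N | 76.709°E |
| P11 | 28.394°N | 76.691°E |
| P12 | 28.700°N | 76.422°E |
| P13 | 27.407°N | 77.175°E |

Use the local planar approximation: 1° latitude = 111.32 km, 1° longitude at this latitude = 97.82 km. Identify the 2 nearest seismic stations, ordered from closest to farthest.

Distances from 28.281°N, 76.738°E:
P1: 104.982 km
P2: 155.530 km
P3: 96.616 km
P4: 147.698 km
P5: 46.253 km
P6: 151.355 km
P7: 139.390 km
P8: 149.958 km
P9: 46.157 km
P10: 17.047 km
P11: 13.393 km
P12: 55.956 km
P13: 106.270 km
Sorted: P11 (13.393 km) < P10 (17.047 km) < P9 (46.157 km) < P5 (46.253 km) < …

P11, P10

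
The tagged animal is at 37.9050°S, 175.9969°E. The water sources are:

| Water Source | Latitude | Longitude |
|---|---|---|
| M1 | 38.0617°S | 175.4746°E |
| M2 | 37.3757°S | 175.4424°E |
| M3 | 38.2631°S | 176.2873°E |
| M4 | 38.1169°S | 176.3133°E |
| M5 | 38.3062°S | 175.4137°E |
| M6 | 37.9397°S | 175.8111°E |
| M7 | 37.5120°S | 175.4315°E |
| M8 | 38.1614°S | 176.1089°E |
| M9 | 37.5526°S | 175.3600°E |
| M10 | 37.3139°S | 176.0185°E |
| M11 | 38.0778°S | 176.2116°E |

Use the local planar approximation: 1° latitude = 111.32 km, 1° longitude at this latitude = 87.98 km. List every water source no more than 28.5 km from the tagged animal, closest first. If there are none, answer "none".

Distances from 37.9050°S, 175.9969°E:
M1: 49.1515 km
M2: 76.4966 km
M3: 47.3486 km
M4: 36.4872 km
M5: 68.0248 km
M6: 16.7969 km
M7: 66.2451 km
M8: 30.1955 km
M9: 68.4017 km
M10: 65.8287 km
M11: 26.9598 km
Threshold 28.5 km: M6 (16.7969 km), M11 (26.9598 km) are within range.

M6, M11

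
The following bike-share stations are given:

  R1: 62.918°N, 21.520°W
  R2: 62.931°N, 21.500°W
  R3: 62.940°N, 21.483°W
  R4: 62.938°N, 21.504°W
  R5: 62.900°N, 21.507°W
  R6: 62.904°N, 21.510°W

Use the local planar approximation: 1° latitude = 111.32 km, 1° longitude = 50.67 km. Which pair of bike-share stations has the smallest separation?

Pairwise distances:
R1–R2: 1.767 km
R1–R3: 3.084 km
R1–R4: 2.369 km
R1–R5: 2.109 km
R1–R6: 1.639 km
R2–R3: 1.321 km
R2–R4: 0.805 km
R2–R5: 3.469 km
R2–R6: 3.048 km
R3–R4: 1.087 km
R3–R5: 4.616 km
R3–R6: 4.235 km
R4–R5: 4.233 km
R4–R6: 3.797 km
R5–R6: 0.471 km
Closest pair: R5–R6 at 0.471 km.

R5 and R6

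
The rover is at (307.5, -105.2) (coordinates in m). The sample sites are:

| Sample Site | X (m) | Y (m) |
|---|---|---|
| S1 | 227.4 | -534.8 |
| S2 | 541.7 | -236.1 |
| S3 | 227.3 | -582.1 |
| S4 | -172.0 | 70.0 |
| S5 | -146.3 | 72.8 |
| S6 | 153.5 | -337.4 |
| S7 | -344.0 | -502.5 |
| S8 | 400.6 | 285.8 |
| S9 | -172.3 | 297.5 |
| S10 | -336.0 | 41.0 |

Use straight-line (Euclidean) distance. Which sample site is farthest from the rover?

Distances from (307.5, -105.2):
S1: 437.0 m
S2: 268.3 m
S3: 483.6 m
S4: 510.5 m
S5: 487.5 m
S6: 278.6 m
S7: 763.1 m
S8: 401.9 m
S9: 626.4 m
S10: 659.9 m
Maximum: S7 at 763.1 m.

S7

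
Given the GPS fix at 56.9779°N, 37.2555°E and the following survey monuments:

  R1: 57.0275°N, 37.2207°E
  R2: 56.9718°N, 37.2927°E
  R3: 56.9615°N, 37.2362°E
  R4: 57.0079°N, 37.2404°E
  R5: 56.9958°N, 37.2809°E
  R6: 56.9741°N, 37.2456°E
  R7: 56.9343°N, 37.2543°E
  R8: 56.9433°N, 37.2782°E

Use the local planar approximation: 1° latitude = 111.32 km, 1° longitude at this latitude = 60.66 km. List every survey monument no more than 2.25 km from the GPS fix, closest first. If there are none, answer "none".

R6, R3

Distances from 56.9779°N, 37.2555°E:
R1: √((0.0496·111.32)² + (-0.0348·60.66)²) = √(30.486653 + 4.456186) = 5.9112 km
R2: √((-0.0061·111.32)² + (0.0372·60.66)²) = √(0.461112 + 5.092027) = 2.3565 km
R3: √((-0.0164·111.32)² + (-0.0193·60.66)²) = √(3.332991 + 1.370627) = 2.1688 km
R4: √((0.0300·111.32)² + (-0.0151·60.66)²) = √(11.152928 + 0.838994) = 3.4629 km
R5: √((0.0179·111.32)² + (0.0254·60.66)²) = √(3.970566 + 2.373954) = 2.5188 km
R6: √((-0.0038·111.32)² + (-0.0099·60.66)²) = √(0.178943 + 0.360641) = 0.7346 km
R7: √((-0.0436·111.32)² + (-0.0012·60.66)²) = √(23.556967 + 0.005299) = 4.8541 km
R8: √((-0.0346·111.32)² + (0.0227·60.66)²) = √(14.835377 + 1.896079) = 4.0904 km
Threshold 2.25 km: R6 (0.7346 km), R3 (2.1688 km) are within range.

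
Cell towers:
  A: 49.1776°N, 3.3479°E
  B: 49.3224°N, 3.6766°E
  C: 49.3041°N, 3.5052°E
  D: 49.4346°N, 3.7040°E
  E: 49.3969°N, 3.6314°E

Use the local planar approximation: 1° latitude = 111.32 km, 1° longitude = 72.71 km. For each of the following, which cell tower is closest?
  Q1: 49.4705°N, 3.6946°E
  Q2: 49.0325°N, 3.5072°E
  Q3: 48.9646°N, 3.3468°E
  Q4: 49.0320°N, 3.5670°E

Q1→D; Q2→A; Q3→A; Q4→A

Q1 at 49.4705°N, 3.6946°E:
  A: 41.2141 km
  B: 16.5384 km
  C: 23.0819 km
  D: 4.0544 km
  E: 9.3938 km
  → nearest: D (4.0544 km)
Q2 at 49.0325°N, 3.5072°E:
  A: 19.8762 km
  B: 34.5423 km
  C: 30.2349 km
  D: 46.9933 km
  E: 41.5580 km
  → nearest: A (19.8762 km)
Q3 at 48.9646°N, 3.3468°E:
  A: 23.7113 km
  B: 46.4917 km
  C: 39.5091 km
  D: 58.4121 km
  E: 52.3841 km
  → nearest: A (23.7113 km)
Q4 at 49.0320°N, 3.5670°E:
  A: 22.7265 km
  B: 33.2951 km
  C: 30.6217 km
  D: 45.9111 km
  E: 40.8897 km
  → nearest: A (22.7265 km)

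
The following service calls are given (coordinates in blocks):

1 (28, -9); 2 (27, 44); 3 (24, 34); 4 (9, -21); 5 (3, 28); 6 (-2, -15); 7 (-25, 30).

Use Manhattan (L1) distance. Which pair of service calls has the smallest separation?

2 and 3

Pairwise distances:
1–2: 54 blocks
1–3: 47 blocks
1–4: 31 blocks
1–5: 62 blocks
1–6: 36 blocks
1–7: 92 blocks
2–3: 13 blocks
2–4: 83 blocks
2–5: 40 blocks
2–6: 88 blocks
2–7: 66 blocks
3–4: 70 blocks
3–5: 27 blocks
3–6: 75 blocks
3–7: 53 blocks
4–5: 55 blocks
4–6: 17 blocks
4–7: 85 blocks
5–6: 48 blocks
5–7: 30 blocks
6–7: 68 blocks
Closest pair: 2–3 at 13 blocks.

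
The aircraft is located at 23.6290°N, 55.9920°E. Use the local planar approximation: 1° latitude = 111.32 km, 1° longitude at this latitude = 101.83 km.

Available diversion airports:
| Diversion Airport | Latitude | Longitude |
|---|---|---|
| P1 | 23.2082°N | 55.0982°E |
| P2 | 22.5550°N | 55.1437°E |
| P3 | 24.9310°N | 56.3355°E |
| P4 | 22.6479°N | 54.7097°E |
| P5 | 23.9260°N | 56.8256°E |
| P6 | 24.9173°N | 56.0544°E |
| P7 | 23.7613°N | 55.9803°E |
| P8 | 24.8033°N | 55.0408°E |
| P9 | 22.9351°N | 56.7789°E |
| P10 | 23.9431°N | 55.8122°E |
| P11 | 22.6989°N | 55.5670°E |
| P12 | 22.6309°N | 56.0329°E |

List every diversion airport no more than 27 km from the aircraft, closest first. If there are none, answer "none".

Distances from 23.6290°N, 55.9920°E:
P1: √((-0.4208·111.32)² + (-0.8938·101.83)²) = √(2194.309370 + 8283.849273) = 102.3629 km
P2: √((-1.0740·111.32)² + (-0.8483·101.83)²) = √(14294.038847 + 7461.917129) = 147.4990 km
P3: √((1.3020·111.32)² + (0.3435·101.83)²) = √(21007.209365 + 1223.502808) = 149.0997 km
P4: √((-0.9811·111.32)² + (-1.2823·101.83)²) = √(11928.146014 + 17050.250818) = 170.2304 km
P5: √((0.2970·111.32)² + (0.8336·101.83)²) = √(1093.098489 + 7205.546073) = 91.0969 km
P6: √((1.2883·111.32)² + (0.0624·101.83)²) = √(20567.448045 + 40.375756) = 143.5543 km
P7: √((0.1323·111.32)² + (-0.0117·101.83)²) = √(216.903262 + 1.419460) = 14.7757 km
P8: √((1.1743·111.32)² + (-0.9512·101.83)²) = √(17088.522599 + 9381.994430) = 162.6976 km
P9: √((-0.6939·111.32)² + (0.7869·101.83)²) = √(5966.781992 + 6420.821227) = 111.2996 km
P10: √((0.3141·111.32)² + (-0.1798·101.83)²) = √(1222.594023 + 335.220726) = 39.4692 km
P11: √((-0.9301·111.32)² + (-0.4250·101.83)²) = √(10720.269024 + 1872.963645) = 112.2196 km
P12: √((-0.9981·111.32)² + (0.0409·101.83)²) = √(12345.096995 + 17.345951) = 111.1865 km
Threshold 27 km: P7 (14.7757 km) is within range.

P7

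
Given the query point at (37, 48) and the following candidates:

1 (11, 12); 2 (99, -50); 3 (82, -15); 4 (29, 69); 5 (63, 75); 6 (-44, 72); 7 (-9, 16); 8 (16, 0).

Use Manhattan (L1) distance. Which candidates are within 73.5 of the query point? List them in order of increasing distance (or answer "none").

4, 5, 1, 8

Distances from (37, 48):
1: 62
2: 160
3: 108
4: 29
5: 53
6: 105
7: 78
8: 69
Threshold 73.5: 4 (29), 5 (53), 1 (62), 8 (69) are within range.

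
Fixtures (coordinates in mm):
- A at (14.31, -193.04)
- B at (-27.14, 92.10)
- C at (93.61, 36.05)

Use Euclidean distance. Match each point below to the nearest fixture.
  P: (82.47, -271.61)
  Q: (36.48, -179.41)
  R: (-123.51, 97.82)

P→A; Q→A; R→B

P at (82.47, -271.61):
  A: 104.01 mm
  B: 379.87 mm
  C: 307.86 mm
  → nearest: A (104.01 mm)
Q at (36.48, -179.41):
  A: 26.02 mm
  B: 278.86 mm
  C: 222.91 mm
  → nearest: A (26.02 mm)
R at (-123.51, 97.82):
  A: 321.86 mm
  B: 96.54 mm
  C: 225.74 mm
  → nearest: B (96.54 mm)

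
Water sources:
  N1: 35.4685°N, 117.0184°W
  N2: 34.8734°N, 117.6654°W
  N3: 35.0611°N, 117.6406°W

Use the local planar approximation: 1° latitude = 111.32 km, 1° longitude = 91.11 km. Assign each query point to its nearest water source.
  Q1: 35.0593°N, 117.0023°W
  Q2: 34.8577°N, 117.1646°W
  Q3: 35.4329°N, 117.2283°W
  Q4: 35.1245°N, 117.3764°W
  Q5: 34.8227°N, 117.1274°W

Q1→N1; Q2→N2; Q3→N1; Q4→N3; Q5→N2

Q1 at 35.0593°N, 117.0023°W:
  N1: 45.5758 km
  N2: 63.8611 km
  N3: 58.1559 km
  → nearest: N1 (45.5758 km)
Q2 at 34.8577°N, 117.1646°W:
  N1: 69.2867 km
  N2: 45.6613 km
  N3: 48.9234 km
  → nearest: N2 (45.6613 km)
Q3 at 35.4329°N, 117.2283°W:
  N1: 19.5303 km
  N2: 73.9270 km
  N3: 55.8940 km
  → nearest: N1 (19.5303 km)
Q4 at 35.1245°N, 117.3764°W:
  N1: 50.3024 km
  N2: 38.4012 km
  N3: 25.0846 km
  → nearest: N3 (25.0846 km)
Q5 at 34.8227°N, 117.1274°W:
  N1: 72.5732 km
  N2: 49.3410 km
  N3: 53.7641 km
  → nearest: N2 (49.3410 km)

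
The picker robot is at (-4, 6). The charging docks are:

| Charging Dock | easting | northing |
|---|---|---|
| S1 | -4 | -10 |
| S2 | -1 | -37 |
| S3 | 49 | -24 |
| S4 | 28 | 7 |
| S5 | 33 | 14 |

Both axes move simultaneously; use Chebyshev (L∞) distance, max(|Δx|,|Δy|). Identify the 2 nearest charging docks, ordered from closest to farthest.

S1, S4

Distances from (-4, 6):
S1: 16
S2: 43
S3: 53
S4: 32
S5: 37
Sorted: S1 (16) < S4 (32) < S5 (37) < S2 (43) < …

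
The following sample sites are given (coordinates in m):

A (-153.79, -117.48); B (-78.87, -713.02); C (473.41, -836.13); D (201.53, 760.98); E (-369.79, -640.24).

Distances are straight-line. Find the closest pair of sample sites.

B and E

Pairwise distances:
B–E: 299.89 m
A–E: 565.63 m
B–C: 565.84 m
A–B: 600.23 m
C–E: 865.66 m
A–D: 947.60 m
A–C: 953.85 m
B–D: 1500.43 m
D–E: 1513.22 m
C–D: 1620.09 m
Closest pair: B–E at 299.89 m.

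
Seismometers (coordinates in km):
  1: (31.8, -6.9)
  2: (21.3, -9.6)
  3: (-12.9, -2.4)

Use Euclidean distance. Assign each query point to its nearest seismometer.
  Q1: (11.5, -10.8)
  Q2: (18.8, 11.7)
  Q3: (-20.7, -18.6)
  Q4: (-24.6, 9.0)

Q1 at (11.5, -10.8):
  1: 20.7 km
  2: 9.9 km
  3: 25.8 km
  → nearest: 2 (9.9 km)
Q2 at (18.8, 11.7):
  1: 22.7 km
  2: 21.4 km
  3: 34.7 km
  → nearest: 2 (21.4 km)
Q3 at (-20.7, -18.6):
  1: 53.8 km
  2: 43.0 km
  3: 18.0 km
  → nearest: 3 (18.0 km)
Q4 at (-24.6, 9.0):
  1: 58.6 km
  2: 49.5 km
  3: 16.3 km
  → nearest: 3 (16.3 km)

Q1→2; Q2→2; Q3→3; Q4→3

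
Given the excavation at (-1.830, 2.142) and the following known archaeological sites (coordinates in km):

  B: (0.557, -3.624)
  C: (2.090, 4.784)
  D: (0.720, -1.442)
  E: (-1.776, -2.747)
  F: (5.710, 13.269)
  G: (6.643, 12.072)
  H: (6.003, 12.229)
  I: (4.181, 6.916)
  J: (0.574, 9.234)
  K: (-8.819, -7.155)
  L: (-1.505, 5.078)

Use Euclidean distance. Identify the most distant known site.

F

Distances from (-1.830, 2.142):
B: √((2.387)² + (-5.766)²) = √(5.69777 + 33.24676) = 6.241 km
C: √((3.920)² + (2.642)²) = √(15.36640 + 6.98016) = 4.727 km
D: √((2.550)² + (-3.584)²) = √(6.50250 + 12.84506) = 4.399 km
E: √((0.054)² + (-4.889)²) = √(0.00292 + 23.90232) = 4.889 km
F: √((7.540)² + (11.127)²) = √(56.85160 + 123.81013) = 13.441 km
G: √((8.473)² + (9.930)²) = √(71.79173 + 98.60490) = 13.054 km
H: √((7.833)² + (10.087)²) = √(61.35589 + 101.74757) = 12.771 km
I: √((6.011)² + (4.774)²) = √(36.13212 + 22.79108) = 7.676 km
J: √((2.404)² + (7.092)²) = √(5.77922 + 50.29646) = 7.488 km
K: √((-6.989)² + (-9.297)²) = √(48.84612 + 86.43421) = 11.631 km
L: √((0.325)² + (2.936)²) = √(0.10563 + 8.62010) = 2.954 km
Maximum: F at 13.441 km.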